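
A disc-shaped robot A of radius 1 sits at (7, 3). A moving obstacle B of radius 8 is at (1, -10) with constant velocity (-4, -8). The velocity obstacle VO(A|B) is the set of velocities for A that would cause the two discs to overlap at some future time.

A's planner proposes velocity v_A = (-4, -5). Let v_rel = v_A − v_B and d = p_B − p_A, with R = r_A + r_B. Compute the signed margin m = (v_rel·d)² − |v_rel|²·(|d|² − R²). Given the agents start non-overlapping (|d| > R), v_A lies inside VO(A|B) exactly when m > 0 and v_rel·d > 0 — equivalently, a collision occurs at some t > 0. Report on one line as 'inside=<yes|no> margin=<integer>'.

d = (-6, -13),  |d|² = 205;  R = 1+8 = 9,  c = 205−9² = 124
v_rel = (0, 3),  |v_rel|² = 9;  v_rel·d = (0)·(-6) + (3)·(-13) = -39
9·t² + 78·t + 124 = 0  ⇒  m = (-39)² − 9·124 = 405
m = 405 > 0,  v_rel·d = -39 < 0  ⇒  outside

inside=no margin=405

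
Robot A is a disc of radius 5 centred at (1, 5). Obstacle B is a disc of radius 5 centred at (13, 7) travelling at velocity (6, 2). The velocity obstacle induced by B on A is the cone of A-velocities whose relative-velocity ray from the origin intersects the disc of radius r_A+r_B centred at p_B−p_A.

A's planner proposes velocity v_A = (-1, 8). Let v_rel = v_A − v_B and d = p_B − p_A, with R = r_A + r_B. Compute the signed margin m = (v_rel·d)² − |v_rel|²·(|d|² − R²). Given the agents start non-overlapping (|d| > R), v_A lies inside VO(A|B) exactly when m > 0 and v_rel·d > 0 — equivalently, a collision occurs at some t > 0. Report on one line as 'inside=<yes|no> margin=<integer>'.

d = (12, 2),  |d|² = 148;  R = 5+5 = 10,  c = 148−10² = 48
v_rel = (-7, 6),  |v_rel|² = 85;  v_rel·d = (-7)·(12) + (6)·(2) = -72
85·t² + 144·t + 48 = 0  ⇒  m = (-72)² − 85·48 = 1104
m = 1104 > 0,  v_rel·d = -72 < 0  ⇒  outside

inside=no margin=1104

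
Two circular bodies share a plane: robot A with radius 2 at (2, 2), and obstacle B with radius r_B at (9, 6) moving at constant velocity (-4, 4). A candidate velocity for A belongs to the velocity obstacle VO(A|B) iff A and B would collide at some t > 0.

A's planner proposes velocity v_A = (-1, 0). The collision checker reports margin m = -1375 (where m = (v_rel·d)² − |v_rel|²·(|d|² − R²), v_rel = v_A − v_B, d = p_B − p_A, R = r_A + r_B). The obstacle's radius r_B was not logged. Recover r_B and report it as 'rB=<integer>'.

m = -1375
d = (7, 4);  v_rel = (3, -4),  |v_rel|² = 25
v_rel×d = (3)·(4) − (-4)·(7) = 40
since m = R²·25 − 40²:  R² = (1600 + -1375) / 25 = 9
R = √9 = 3  ⇒  r_B = 3 − 2 = 1

rB=1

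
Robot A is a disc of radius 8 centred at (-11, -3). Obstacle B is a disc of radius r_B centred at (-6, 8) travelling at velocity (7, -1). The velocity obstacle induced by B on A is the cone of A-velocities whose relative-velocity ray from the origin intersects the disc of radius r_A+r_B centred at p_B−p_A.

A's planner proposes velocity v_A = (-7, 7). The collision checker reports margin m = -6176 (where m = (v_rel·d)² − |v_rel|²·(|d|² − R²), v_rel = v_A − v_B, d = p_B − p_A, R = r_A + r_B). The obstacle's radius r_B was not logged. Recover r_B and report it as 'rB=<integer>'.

m = -6176
d = (5, 11);  v_rel = (-14, 8),  |v_rel|² = 260
v_rel×d = (-14)·(11) − (8)·(5) = -194
since m = R²·260 − (-194)²:  R² = (37636 + -6176) / 260 = 121
R = √121 = 11  ⇒  r_B = 11 − 8 = 3

rB=3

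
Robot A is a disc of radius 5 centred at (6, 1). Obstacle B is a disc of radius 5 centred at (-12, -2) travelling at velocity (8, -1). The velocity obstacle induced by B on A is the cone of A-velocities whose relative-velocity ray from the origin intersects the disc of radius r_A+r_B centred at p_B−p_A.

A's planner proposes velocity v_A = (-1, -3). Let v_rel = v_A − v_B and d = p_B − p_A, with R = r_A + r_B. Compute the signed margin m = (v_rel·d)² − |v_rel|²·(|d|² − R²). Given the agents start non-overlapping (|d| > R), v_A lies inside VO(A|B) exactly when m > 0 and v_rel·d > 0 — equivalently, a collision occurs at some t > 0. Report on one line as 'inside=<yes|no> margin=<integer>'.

d = (-18, -3),  |d|² = 333;  R = 5+5 = 10,  c = 333−10² = 233
v_rel = (-9, -2),  |v_rel|² = 85;  v_rel·d = (-9)·(-18) + (-2)·(-3) = 168
85·t² − 336·t + 233 = 0  ⇒  m = 168² − 85·233 = 8419
m = 8419 > 0,  v_rel·d = 168 > 0  ⇒  inside

inside=yes margin=8419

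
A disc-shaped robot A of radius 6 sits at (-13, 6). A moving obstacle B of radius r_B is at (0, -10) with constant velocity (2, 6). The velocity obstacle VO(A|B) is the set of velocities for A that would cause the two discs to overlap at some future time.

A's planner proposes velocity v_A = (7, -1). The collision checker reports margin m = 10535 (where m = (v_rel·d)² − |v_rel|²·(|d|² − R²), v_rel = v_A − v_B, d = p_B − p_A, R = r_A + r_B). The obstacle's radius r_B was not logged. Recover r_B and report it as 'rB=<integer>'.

m = 10535
d = (13, -16);  v_rel = (5, -7),  |v_rel|² = 74
v_rel×d = (5)·(-16) − (-7)·(13) = 11
since m = R²·74 − 11²:  R² = (121 + 10535) / 74 = 144
R = √144 = 12  ⇒  r_B = 12 − 6 = 6

rB=6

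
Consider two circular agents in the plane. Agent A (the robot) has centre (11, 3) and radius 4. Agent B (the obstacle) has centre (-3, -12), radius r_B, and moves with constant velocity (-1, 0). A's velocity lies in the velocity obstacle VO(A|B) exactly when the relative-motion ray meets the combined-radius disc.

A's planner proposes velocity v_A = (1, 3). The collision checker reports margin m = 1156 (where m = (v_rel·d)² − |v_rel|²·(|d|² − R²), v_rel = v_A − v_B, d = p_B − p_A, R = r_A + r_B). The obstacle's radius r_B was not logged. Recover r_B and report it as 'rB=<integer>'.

m = 1156
d = (-14, -15);  v_rel = (2, 3),  |v_rel|² = 13
v_rel×d = (2)·(-15) − (3)·(-14) = 12
since m = R²·13 − 12²:  R² = (144 + 1156) / 13 = 100
R = √100 = 10  ⇒  r_B = 10 − 4 = 6

rB=6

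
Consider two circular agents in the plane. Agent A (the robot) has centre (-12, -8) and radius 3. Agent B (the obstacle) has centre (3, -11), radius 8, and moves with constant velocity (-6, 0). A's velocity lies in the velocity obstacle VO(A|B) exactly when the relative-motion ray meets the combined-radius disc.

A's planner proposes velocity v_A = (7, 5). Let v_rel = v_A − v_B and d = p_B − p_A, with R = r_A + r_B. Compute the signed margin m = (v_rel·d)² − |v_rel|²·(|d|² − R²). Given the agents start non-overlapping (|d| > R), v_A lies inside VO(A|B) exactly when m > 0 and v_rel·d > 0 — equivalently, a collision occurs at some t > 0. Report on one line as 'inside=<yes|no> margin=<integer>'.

d = (15, -3),  |d|² = 234;  R = 3+8 = 11,  c = 234−11² = 113
v_rel = (13, 5),  |v_rel|² = 194;  v_rel·d = (13)·(15) + (5)·(-3) = 180
194·t² − 360·t + 113 = 0  ⇒  m = 180² − 194·113 = 10478
m = 10478 > 0,  v_rel·d = 180 > 0  ⇒  inside

inside=yes margin=10478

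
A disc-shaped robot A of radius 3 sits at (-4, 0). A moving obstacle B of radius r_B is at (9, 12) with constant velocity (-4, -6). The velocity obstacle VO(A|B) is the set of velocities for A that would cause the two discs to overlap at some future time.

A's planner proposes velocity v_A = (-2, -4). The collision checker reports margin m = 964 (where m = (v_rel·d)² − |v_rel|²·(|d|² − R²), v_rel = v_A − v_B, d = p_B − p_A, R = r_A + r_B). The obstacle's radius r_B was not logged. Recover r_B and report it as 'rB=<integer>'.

m = 964
d = (13, 12);  v_rel = (2, 2),  |v_rel|² = 8
v_rel×d = (2)·(12) − (2)·(13) = -2
since m = R²·8 − (-2)²:  R² = (4 + 964) / 8 = 121
R = √121 = 11  ⇒  r_B = 11 − 3 = 8

rB=8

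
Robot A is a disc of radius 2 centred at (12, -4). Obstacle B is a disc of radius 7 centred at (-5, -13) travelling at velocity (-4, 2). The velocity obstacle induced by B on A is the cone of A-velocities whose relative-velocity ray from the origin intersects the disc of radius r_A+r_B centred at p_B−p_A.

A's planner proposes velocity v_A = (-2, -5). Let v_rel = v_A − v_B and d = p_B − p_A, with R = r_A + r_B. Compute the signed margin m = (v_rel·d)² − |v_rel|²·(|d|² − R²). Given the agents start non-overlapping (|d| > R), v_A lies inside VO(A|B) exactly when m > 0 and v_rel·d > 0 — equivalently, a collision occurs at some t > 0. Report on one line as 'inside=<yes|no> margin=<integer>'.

d = (-17, -9),  |d|² = 370;  R = 2+7 = 9,  c = 370−9² = 289
v_rel = (2, -7),  |v_rel|² = 53;  v_rel·d = (2)·(-17) + (-7)·(-9) = 29
53·t² − 58·t + 289 = 0  ⇒  m = 29² − 53·289 = -14476
m = -14476 < 0,  v_rel·d = 29 > 0  ⇒  outside

inside=no margin=-14476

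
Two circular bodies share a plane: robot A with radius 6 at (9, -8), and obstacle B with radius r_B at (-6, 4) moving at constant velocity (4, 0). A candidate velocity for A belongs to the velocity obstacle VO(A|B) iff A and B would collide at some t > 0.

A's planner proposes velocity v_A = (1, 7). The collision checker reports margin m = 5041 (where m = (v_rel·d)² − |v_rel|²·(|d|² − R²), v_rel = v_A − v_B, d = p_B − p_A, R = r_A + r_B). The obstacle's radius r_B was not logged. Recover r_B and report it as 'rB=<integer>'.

m = 5041
d = (-15, 12);  v_rel = (-3, 7),  |v_rel|² = 58
v_rel×d = (-3)·(12) − (7)·(-15) = 69
since m = R²·58 − 69²:  R² = (4761 + 5041) / 58 = 169
R = √169 = 13  ⇒  r_B = 13 − 6 = 7

rB=7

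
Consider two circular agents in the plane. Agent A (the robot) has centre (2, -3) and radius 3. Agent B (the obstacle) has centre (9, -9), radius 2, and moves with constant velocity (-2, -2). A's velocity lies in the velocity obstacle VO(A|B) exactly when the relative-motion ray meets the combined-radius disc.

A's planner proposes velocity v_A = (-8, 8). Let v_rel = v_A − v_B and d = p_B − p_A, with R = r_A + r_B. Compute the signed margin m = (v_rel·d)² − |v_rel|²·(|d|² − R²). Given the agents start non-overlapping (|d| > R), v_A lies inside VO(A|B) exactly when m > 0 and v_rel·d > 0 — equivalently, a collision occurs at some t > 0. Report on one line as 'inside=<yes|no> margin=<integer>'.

d = (7, -6),  |d|² = 85;  R = 3+2 = 5,  c = 85−5² = 60
v_rel = (-6, 10),  |v_rel|² = 136;  v_rel·d = (-6)·(7) + (10)·(-6) = -102
136·t² + 204·t + 60 = 0  ⇒  m = (-102)² − 136·60 = 2244
m = 2244 > 0,  v_rel·d = -102 < 0  ⇒  outside

inside=no margin=2244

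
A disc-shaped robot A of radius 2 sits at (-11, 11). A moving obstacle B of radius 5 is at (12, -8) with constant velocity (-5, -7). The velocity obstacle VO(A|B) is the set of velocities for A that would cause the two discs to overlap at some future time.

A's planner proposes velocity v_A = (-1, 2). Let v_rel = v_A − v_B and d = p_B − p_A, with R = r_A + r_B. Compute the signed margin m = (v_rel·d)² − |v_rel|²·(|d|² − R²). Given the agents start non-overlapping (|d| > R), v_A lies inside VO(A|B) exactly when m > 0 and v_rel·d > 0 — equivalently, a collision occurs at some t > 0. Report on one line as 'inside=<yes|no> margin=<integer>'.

d = (23, -19),  |d|² = 890;  R = 2+5 = 7,  c = 890−7² = 841
v_rel = (4, 9),  |v_rel|² = 97;  v_rel·d = (4)·(23) + (9)·(-19) = -79
97·t² + 158·t + 841 = 0  ⇒  m = (-79)² − 97·841 = -75336
m = -75336 < 0,  v_rel·d = -79 < 0  ⇒  outside

inside=no margin=-75336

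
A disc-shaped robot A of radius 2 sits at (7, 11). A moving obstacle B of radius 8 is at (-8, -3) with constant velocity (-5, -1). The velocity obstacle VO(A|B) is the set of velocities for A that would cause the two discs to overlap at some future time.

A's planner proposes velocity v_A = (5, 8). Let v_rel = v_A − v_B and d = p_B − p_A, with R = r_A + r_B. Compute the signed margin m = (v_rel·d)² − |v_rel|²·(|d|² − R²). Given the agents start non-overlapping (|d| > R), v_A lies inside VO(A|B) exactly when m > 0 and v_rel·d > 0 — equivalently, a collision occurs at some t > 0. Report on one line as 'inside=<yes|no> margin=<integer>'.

d = (-15, -14),  |d|² = 421;  R = 2+8 = 10,  c = 421−10² = 321
v_rel = (10, 9),  |v_rel|² = 181;  v_rel·d = (10)·(-15) + (9)·(-14) = -276
181·t² + 552·t + 321 = 0  ⇒  m = (-276)² − 181·321 = 18075
m = 18075 > 0,  v_rel·d = -276 < 0  ⇒  outside

inside=no margin=18075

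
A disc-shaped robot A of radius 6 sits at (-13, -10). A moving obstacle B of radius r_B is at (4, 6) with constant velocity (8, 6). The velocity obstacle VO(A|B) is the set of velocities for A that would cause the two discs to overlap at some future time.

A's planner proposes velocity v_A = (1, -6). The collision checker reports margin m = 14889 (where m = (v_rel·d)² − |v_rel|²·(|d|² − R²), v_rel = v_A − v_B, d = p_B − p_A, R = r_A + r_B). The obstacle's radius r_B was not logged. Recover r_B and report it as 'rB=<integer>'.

m = 14889
d = (17, 16);  v_rel = (-7, -12),  |v_rel|² = 193
v_rel×d = (-7)·(16) − (-12)·(17) = 92
since m = R²·193 − 92²:  R² = (8464 + 14889) / 193 = 121
R = √121 = 11  ⇒  r_B = 11 − 6 = 5

rB=5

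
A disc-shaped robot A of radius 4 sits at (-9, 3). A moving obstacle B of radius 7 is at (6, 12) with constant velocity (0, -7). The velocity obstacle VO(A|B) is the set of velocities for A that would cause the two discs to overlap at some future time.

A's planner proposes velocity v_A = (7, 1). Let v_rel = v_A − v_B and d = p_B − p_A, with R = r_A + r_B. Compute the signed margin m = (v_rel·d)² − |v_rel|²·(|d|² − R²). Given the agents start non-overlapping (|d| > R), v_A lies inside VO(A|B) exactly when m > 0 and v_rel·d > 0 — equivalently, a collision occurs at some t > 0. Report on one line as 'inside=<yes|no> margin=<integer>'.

d = (15, 9),  |d|² = 306;  R = 4+7 = 11,  c = 306−11² = 185
v_rel = (7, 8),  |v_rel|² = 113;  v_rel·d = (7)·(15) + (8)·(9) = 177
113·t² − 354·t + 185 = 0  ⇒  m = 177² − 113·185 = 10424
m = 10424 > 0,  v_rel·d = 177 > 0  ⇒  inside

inside=yes margin=10424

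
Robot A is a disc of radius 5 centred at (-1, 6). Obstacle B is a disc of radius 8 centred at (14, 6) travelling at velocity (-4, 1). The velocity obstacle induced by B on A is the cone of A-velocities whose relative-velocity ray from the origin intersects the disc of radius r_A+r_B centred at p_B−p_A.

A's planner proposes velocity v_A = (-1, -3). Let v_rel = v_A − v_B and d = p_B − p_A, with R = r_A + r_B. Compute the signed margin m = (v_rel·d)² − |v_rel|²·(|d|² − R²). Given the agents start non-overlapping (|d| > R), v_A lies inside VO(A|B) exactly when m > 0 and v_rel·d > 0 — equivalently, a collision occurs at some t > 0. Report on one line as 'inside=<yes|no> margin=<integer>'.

d = (15, 0),  |d|² = 225;  R = 5+8 = 13,  c = 225−13² = 56
v_rel = (3, -4),  |v_rel|² = 25;  v_rel·d = (3)·(15) + (-4)·(0) = 45
25·t² − 90·t + 56 = 0  ⇒  m = 45² − 25·56 = 625
m = 625 > 0,  v_rel·d = 45 > 0  ⇒  inside

inside=yes margin=625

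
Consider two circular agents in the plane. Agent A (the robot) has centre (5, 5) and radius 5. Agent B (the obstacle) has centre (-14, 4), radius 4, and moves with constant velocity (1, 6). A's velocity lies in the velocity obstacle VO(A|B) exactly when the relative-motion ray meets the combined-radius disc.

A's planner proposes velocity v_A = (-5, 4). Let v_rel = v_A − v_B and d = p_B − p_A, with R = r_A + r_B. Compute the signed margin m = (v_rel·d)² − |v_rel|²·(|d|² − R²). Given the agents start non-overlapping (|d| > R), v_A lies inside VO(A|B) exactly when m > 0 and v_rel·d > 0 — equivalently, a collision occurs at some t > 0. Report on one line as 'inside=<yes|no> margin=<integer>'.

d = (-19, -1),  |d|² = 362;  R = 5+4 = 9,  c = 362−9² = 281
v_rel = (-6, -2),  |v_rel|² = 40;  v_rel·d = (-6)·(-19) + (-2)·(-1) = 116
40·t² − 232·t + 281 = 0  ⇒  m = 116² − 40·281 = 2216
m = 2216 > 0,  v_rel·d = 116 > 0  ⇒  inside

inside=yes margin=2216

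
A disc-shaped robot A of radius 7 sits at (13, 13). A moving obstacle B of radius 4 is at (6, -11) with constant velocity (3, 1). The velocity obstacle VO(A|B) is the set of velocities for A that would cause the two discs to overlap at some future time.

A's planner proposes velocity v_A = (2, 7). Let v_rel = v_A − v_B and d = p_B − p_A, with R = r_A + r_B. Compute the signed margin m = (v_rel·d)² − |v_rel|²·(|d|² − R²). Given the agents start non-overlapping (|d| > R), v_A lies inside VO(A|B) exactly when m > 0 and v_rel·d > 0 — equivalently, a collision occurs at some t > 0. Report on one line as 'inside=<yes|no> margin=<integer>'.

d = (-7, -24),  |d|² = 625;  R = 7+4 = 11,  c = 625−11² = 504
v_rel = (-1, 6),  |v_rel|² = 37;  v_rel·d = (-1)·(-7) + (6)·(-24) = -137
37·t² + 274·t + 504 = 0  ⇒  m = (-137)² − 37·504 = 121
m = 121 > 0,  v_rel·d = -137 < 0  ⇒  outside

inside=no margin=121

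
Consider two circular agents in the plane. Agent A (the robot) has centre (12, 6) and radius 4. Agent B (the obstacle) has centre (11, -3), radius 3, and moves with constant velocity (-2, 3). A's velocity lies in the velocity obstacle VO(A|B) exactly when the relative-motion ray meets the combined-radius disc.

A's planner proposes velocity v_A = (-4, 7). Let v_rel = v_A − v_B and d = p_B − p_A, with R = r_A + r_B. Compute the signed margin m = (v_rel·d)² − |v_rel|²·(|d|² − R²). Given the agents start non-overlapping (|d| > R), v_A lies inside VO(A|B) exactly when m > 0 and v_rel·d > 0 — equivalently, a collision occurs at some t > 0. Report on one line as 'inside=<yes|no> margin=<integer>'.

d = (-1, -9),  |d|² = 82;  R = 4+3 = 7,  c = 82−7² = 33
v_rel = (-2, 4),  |v_rel|² = 20;  v_rel·d = (-2)·(-1) + (4)·(-9) = -34
20·t² + 68·t + 33 = 0  ⇒  m = (-34)² − 20·33 = 496
m = 496 > 0,  v_rel·d = -34 < 0  ⇒  outside

inside=no margin=496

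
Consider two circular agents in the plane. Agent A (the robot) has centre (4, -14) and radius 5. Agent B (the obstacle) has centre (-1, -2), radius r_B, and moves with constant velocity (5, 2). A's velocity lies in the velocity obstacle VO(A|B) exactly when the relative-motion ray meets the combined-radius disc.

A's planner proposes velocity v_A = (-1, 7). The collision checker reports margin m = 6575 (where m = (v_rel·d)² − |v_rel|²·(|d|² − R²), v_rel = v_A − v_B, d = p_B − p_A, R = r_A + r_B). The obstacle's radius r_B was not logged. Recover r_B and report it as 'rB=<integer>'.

m = 6575
d = (-5, 12);  v_rel = (-6, 5),  |v_rel|² = 61
v_rel×d = (-6)·(12) − (5)·(-5) = -47
since m = R²·61 − (-47)²:  R² = (2209 + 6575) / 61 = 144
R = √144 = 12  ⇒  r_B = 12 − 5 = 7

rB=7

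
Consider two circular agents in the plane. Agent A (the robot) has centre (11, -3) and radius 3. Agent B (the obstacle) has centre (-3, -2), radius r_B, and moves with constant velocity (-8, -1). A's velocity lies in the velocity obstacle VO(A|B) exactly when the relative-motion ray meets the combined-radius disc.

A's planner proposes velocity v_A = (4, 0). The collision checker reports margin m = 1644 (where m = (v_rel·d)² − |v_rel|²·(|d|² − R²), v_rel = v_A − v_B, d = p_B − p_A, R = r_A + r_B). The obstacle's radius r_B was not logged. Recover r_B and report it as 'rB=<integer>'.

m = 1644
d = (-14, 1);  v_rel = (12, 1),  |v_rel|² = 145
v_rel×d = (12)·(1) − (1)·(-14) = 26
since m = R²·145 − 26²:  R² = (676 + 1644) / 145 = 16
R = √16 = 4  ⇒  r_B = 4 − 3 = 1

rB=1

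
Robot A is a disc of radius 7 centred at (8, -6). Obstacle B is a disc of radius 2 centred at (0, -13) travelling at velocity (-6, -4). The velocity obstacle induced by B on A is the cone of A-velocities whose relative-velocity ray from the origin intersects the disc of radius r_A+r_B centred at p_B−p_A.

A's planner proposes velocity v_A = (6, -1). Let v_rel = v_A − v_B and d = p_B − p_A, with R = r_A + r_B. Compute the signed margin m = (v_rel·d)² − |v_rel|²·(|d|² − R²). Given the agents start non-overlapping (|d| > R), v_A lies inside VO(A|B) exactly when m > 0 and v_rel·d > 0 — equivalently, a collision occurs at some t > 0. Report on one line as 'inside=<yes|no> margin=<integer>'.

d = (-8, -7),  |d|² = 113;  R = 7+2 = 9,  c = 113−9² = 32
v_rel = (12, 3),  |v_rel|² = 153;  v_rel·d = (12)·(-8) + (3)·(-7) = -117
153·t² + 234·t + 32 = 0  ⇒  m = (-117)² − 153·32 = 8793
m = 8793 > 0,  v_rel·d = -117 < 0  ⇒  outside

inside=no margin=8793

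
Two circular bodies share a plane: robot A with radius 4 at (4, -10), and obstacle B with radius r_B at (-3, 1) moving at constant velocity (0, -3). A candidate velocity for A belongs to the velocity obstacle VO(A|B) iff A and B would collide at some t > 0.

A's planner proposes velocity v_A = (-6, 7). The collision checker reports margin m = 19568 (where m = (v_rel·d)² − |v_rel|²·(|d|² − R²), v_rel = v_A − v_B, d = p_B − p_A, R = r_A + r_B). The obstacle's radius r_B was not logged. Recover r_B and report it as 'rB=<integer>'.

m = 19568
d = (-7, 11);  v_rel = (-6, 10),  |v_rel|² = 136
v_rel×d = (-6)·(11) − (10)·(-7) = 4
since m = R²·136 − 4²:  R² = (16 + 19568) / 136 = 144
R = √144 = 12  ⇒  r_B = 12 − 4 = 8

rB=8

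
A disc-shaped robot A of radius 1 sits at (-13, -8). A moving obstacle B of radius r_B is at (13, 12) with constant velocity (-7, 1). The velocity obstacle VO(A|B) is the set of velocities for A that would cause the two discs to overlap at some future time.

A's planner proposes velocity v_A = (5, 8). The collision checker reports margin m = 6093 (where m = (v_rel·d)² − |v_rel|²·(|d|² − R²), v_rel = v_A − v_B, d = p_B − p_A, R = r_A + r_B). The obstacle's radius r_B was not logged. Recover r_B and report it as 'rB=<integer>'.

m = 6093
d = (26, 20);  v_rel = (12, 7),  |v_rel|² = 193
v_rel×d = (12)·(20) − (7)·(26) = 58
since m = R²·193 − 58²:  R² = (3364 + 6093) / 193 = 49
R = √49 = 7  ⇒  r_B = 7 − 1 = 6

rB=6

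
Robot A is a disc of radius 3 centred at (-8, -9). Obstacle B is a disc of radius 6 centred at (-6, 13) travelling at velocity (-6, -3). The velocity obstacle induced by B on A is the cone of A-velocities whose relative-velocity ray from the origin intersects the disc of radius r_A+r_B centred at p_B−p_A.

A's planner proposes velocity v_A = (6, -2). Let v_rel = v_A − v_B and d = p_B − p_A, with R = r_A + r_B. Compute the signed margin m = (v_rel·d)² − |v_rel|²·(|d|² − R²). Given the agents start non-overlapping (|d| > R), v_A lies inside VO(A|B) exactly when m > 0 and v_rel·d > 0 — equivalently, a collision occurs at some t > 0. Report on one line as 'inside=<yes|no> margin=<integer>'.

d = (2, 22),  |d|² = 488;  R = 3+6 = 9,  c = 488−9² = 407
v_rel = (12, 1),  |v_rel|² = 145;  v_rel·d = (12)·(2) + (1)·(22) = 46
145·t² − 92·t + 407 = 0  ⇒  m = 46² − 145·407 = -56899
m = -56899 < 0,  v_rel·d = 46 > 0  ⇒  outside

inside=no margin=-56899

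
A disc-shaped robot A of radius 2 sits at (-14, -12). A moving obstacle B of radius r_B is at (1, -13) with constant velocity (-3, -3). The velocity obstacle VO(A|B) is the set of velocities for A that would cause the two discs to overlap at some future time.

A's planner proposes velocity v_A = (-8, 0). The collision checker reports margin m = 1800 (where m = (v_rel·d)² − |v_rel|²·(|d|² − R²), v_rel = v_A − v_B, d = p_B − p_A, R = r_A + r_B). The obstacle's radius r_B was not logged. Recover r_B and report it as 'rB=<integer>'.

m = 1800
d = (15, -1);  v_rel = (-5, 3),  |v_rel|² = 34
v_rel×d = (-5)·(-1) − (3)·(15) = -40
since m = R²·34 − (-40)²:  R² = (1600 + 1800) / 34 = 100
R = √100 = 10  ⇒  r_B = 10 − 2 = 8

rB=8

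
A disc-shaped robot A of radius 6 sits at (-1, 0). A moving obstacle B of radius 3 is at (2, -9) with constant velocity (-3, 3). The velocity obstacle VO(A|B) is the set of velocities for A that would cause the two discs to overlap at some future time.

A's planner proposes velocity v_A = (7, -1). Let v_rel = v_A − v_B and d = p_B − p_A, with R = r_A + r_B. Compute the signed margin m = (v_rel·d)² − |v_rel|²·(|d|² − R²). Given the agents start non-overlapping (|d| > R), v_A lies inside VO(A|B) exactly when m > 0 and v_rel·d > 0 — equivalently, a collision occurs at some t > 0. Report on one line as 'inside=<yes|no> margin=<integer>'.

d = (3, -9),  |d|² = 90;  R = 6+3 = 9,  c = 90−9² = 9
v_rel = (10, -4),  |v_rel|² = 116;  v_rel·d = (10)·(3) + (-4)·(-9) = 66
116·t² − 132·t + 9 = 0  ⇒  m = 66² − 116·9 = 3312
m = 3312 > 0,  v_rel·d = 66 > 0  ⇒  inside

inside=yes margin=3312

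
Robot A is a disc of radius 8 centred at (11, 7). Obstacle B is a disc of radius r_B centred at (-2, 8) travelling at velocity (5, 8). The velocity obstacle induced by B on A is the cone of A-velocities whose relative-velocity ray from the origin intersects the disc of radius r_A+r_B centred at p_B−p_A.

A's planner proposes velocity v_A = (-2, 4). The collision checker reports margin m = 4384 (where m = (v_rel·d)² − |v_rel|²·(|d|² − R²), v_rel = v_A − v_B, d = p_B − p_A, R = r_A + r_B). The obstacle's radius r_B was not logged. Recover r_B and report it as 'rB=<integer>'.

m = 4384
d = (-13, 1);  v_rel = (-7, -4),  |v_rel|² = 65
v_rel×d = (-7)·(1) − (-4)·(-13) = -59
since m = R²·65 − (-59)²:  R² = (3481 + 4384) / 65 = 121
R = √121 = 11  ⇒  r_B = 11 − 8 = 3

rB=3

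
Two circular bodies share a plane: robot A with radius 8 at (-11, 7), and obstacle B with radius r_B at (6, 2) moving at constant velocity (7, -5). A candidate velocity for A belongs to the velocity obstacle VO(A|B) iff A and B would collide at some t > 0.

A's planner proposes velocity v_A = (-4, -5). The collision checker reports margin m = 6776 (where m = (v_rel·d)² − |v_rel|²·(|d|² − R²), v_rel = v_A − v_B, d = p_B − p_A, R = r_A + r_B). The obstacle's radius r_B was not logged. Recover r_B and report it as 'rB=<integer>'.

m = 6776
d = (17, -5);  v_rel = (-11, 0),  |v_rel|² = 121
v_rel×d = (-11)·(-5) − (0)·(17) = 55
since m = R²·121 − 55²:  R² = (3025 + 6776) / 121 = 81
R = √81 = 9  ⇒  r_B = 9 − 8 = 1

rB=1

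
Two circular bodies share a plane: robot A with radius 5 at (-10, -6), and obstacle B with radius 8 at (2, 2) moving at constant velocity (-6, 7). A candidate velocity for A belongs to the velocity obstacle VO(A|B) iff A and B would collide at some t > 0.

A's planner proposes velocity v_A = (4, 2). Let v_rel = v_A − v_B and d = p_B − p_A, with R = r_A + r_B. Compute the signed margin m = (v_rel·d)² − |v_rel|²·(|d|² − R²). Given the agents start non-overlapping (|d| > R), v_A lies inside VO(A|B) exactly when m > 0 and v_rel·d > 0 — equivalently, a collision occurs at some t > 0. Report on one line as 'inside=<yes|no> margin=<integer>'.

d = (12, 8),  |d|² = 208;  R = 5+8 = 13,  c = 208−13² = 39
v_rel = (10, -5),  |v_rel|² = 125;  v_rel·d = (10)·(12) + (-5)·(8) = 80
125·t² − 160·t + 39 = 0  ⇒  m = 80² − 125·39 = 1525
m = 1525 > 0,  v_rel·d = 80 > 0  ⇒  inside

inside=yes margin=1525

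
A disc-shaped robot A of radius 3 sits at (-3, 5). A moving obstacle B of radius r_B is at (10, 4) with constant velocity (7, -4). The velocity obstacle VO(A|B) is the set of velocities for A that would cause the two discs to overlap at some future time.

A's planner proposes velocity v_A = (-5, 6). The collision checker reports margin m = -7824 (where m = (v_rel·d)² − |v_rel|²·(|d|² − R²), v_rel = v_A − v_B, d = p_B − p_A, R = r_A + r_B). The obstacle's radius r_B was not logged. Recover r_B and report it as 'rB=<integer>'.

m = -7824
d = (13, -1);  v_rel = (-12, 10),  |v_rel|² = 244
v_rel×d = (-12)·(-1) − (10)·(13) = -118
since m = R²·244 − (-118)²:  R² = (13924 + -7824) / 244 = 25
R = √25 = 5  ⇒  r_B = 5 − 3 = 2

rB=2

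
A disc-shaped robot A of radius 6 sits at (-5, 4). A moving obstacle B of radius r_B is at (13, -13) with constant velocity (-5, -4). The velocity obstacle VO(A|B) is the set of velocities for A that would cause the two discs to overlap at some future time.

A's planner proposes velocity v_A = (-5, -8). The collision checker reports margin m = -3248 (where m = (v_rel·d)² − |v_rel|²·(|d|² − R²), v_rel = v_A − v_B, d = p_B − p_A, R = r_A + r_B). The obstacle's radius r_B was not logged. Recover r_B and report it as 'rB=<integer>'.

m = -3248
d = (18, -17);  v_rel = (0, -4),  |v_rel|² = 16
v_rel×d = (0)·(-17) − (-4)·(18) = 72
since m = R²·16 − 72²:  R² = (5184 + -3248) / 16 = 121
R = √121 = 11  ⇒  r_B = 11 − 6 = 5

rB=5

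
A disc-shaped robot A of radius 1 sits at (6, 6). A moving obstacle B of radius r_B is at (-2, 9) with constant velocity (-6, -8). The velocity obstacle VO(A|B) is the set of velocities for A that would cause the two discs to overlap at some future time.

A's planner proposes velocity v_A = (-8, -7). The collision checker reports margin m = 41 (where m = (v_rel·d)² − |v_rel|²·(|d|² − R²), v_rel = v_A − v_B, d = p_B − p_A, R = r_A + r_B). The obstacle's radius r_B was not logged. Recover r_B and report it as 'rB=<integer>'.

m = 41
d = (-8, 3);  v_rel = (-2, 1),  |v_rel|² = 5
v_rel×d = (-2)·(3) − (1)·(-8) = 2
since m = R²·5 − 2²:  R² = (4 + 41) / 5 = 9
R = √9 = 3  ⇒  r_B = 3 − 1 = 2

rB=2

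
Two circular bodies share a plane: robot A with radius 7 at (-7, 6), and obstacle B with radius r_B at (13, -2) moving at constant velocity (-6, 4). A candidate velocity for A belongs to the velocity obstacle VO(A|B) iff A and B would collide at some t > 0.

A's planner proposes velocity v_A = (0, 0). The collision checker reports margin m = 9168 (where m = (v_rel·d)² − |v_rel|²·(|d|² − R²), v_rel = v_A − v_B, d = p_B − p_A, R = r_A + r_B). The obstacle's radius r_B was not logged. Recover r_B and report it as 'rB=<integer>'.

m = 9168
d = (20, -8);  v_rel = (6, -4),  |v_rel|² = 52
v_rel×d = (6)·(-8) − (-4)·(20) = 32
since m = R²·52 − 32²:  R² = (1024 + 9168) / 52 = 196
R = √196 = 14  ⇒  r_B = 14 − 7 = 7

rB=7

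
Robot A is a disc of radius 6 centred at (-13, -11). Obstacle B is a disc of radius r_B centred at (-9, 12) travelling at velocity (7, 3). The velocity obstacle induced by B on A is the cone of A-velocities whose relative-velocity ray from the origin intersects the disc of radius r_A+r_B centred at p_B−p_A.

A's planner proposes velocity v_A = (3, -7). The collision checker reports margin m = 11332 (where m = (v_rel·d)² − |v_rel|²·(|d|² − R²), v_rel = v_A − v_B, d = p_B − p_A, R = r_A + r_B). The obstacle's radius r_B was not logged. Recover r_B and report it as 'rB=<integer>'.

m = 11332
d = (4, 23);  v_rel = (-4, -10),  |v_rel|² = 116
v_rel×d = (-4)·(23) − (-10)·(4) = -52
since m = R²·116 − (-52)²:  R² = (2704 + 11332) / 116 = 121
R = √121 = 11  ⇒  r_B = 11 − 6 = 5

rB=5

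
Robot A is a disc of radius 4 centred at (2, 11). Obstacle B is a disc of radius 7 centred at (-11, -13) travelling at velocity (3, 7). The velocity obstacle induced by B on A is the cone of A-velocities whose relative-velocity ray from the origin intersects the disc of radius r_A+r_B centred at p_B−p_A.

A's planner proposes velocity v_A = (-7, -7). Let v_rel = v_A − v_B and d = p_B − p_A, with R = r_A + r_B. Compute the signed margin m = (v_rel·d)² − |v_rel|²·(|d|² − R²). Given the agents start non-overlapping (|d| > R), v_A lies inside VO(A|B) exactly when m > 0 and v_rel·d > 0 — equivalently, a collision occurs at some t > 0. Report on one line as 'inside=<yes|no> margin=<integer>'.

d = (-13, -24),  |d|² = 745;  R = 4+7 = 11,  c = 745−11² = 624
v_rel = (-10, -14),  |v_rel|² = 296;  v_rel·d = (-10)·(-13) + (-14)·(-24) = 466
296·t² − 932·t + 624 = 0  ⇒  m = 466² − 296·624 = 32452
m = 32452 > 0,  v_rel·d = 466 > 0  ⇒  inside

inside=yes margin=32452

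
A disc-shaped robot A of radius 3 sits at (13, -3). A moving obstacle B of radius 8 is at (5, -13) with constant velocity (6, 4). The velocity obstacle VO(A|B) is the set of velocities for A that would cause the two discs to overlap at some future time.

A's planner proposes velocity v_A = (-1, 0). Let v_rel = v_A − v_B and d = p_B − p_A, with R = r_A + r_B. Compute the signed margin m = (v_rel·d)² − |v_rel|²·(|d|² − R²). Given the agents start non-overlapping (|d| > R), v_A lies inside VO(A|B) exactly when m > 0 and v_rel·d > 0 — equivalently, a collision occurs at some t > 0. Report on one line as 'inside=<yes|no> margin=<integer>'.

d = (-8, -10),  |d|² = 164;  R = 3+8 = 11,  c = 164−11² = 43
v_rel = (-7, -4),  |v_rel|² = 65;  v_rel·d = (-7)·(-8) + (-4)·(-10) = 96
65·t² − 192·t + 43 = 0  ⇒  m = 96² − 65·43 = 6421
m = 6421 > 0,  v_rel·d = 96 > 0  ⇒  inside

inside=yes margin=6421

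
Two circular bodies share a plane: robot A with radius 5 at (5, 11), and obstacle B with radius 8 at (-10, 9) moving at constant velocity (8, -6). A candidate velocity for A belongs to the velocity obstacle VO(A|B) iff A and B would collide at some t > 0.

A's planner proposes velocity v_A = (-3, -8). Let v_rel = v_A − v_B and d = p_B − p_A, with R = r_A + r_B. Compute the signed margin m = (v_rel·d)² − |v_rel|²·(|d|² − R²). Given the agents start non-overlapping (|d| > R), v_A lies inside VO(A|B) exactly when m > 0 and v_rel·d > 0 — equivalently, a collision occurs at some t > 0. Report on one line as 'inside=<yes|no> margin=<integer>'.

d = (-15, -2),  |d|² = 229;  R = 5+8 = 13,  c = 229−13² = 60
v_rel = (-11, -2),  |v_rel|² = 125;  v_rel·d = (-11)·(-15) + (-2)·(-2) = 169
125·t² − 338·t + 60 = 0  ⇒  m = 169² − 125·60 = 21061
m = 21061 > 0,  v_rel·d = 169 > 0  ⇒  inside

inside=yes margin=21061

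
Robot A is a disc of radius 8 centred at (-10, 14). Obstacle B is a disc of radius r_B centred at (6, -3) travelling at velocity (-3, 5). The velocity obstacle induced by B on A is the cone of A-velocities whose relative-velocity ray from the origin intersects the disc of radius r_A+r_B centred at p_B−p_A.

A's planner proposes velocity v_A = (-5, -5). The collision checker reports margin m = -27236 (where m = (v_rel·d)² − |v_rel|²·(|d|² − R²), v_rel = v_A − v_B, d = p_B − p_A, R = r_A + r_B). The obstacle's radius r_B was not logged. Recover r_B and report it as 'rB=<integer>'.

m = -27236
d = (16, -17);  v_rel = (-2, -10),  |v_rel|² = 104
v_rel×d = (-2)·(-17) − (-10)·(16) = 194
since m = R²·104 − 194²:  R² = (37636 + -27236) / 104 = 100
R = √100 = 10  ⇒  r_B = 10 − 8 = 2

rB=2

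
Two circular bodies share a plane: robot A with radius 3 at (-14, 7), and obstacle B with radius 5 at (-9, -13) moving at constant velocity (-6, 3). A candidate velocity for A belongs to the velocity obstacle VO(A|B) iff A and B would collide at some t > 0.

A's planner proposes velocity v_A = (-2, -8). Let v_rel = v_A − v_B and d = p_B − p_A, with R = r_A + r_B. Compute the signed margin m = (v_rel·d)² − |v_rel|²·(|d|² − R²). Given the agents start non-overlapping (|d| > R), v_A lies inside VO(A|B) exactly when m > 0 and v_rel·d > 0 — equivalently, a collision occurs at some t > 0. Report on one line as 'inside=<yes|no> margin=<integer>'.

d = (5, -20),  |d|² = 425;  R = 3+5 = 8,  c = 425−8² = 361
v_rel = (4, -11),  |v_rel|² = 137;  v_rel·d = (4)·(5) + (-11)·(-20) = 240
137·t² − 480·t + 361 = 0  ⇒  m = 240² − 137·361 = 8143
m = 8143 > 0,  v_rel·d = 240 > 0  ⇒  inside

inside=yes margin=8143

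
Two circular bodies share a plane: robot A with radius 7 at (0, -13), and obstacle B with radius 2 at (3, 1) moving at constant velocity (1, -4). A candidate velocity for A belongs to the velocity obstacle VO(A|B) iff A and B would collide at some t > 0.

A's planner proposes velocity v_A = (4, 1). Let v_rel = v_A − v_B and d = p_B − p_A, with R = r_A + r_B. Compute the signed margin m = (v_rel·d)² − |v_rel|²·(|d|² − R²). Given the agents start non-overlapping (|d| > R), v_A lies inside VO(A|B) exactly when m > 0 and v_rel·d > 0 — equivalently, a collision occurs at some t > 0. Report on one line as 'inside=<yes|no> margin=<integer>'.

d = (3, 14),  |d|² = 205;  R = 7+2 = 9,  c = 205−9² = 124
v_rel = (3, 5),  |v_rel|² = 34;  v_rel·d = (3)·(3) + (5)·(14) = 79
34·t² − 158·t + 124 = 0  ⇒  m = 79² − 34·124 = 2025
m = 2025 > 0,  v_rel·d = 79 > 0  ⇒  inside

inside=yes margin=2025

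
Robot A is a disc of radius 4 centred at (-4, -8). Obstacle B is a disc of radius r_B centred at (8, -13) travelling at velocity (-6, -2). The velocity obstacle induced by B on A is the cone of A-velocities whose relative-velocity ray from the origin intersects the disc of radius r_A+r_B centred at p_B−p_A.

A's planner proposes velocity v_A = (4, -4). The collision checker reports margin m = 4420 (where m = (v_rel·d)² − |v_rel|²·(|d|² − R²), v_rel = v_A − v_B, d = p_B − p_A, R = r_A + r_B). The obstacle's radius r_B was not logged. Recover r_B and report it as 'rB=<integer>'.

m = 4420
d = (12, -5);  v_rel = (10, -2),  |v_rel|² = 104
v_rel×d = (10)·(-5) − (-2)·(12) = -26
since m = R²·104 − (-26)²:  R² = (676 + 4420) / 104 = 49
R = √49 = 7  ⇒  r_B = 7 − 4 = 3

rB=3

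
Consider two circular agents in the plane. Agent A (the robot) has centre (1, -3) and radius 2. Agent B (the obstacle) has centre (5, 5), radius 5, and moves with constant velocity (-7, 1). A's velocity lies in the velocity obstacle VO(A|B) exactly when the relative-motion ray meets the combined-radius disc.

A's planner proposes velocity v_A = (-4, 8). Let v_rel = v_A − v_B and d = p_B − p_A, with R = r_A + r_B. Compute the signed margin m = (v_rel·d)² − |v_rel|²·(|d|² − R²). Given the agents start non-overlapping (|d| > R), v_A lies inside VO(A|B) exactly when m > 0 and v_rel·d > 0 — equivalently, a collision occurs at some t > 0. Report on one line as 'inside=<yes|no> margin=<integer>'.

d = (4, 8),  |d|² = 80;  R = 2+5 = 7,  c = 80−7² = 31
v_rel = (3, 7),  |v_rel|² = 58;  v_rel·d = (3)·(4) + (7)·(8) = 68
58·t² − 136·t + 31 = 0  ⇒  m = 68² − 58·31 = 2826
m = 2826 > 0,  v_rel·d = 68 > 0  ⇒  inside

inside=yes margin=2826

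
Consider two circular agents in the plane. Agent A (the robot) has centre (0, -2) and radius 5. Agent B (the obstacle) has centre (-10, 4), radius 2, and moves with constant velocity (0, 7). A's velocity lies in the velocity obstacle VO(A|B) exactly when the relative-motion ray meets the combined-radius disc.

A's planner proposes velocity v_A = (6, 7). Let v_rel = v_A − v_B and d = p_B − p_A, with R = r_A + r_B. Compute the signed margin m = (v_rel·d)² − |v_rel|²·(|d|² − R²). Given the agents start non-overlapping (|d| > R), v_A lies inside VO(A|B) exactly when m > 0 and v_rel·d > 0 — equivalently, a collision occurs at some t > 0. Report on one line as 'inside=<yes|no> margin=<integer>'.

d = (-10, 6),  |d|² = 136;  R = 5+2 = 7,  c = 136−7² = 87
v_rel = (6, 0),  |v_rel|² = 36;  v_rel·d = (6)·(-10) + (0)·(6) = -60
36·t² + 120·t + 87 = 0  ⇒  m = (-60)² − 36·87 = 468
m = 468 > 0,  v_rel·d = -60 < 0  ⇒  outside

inside=no margin=468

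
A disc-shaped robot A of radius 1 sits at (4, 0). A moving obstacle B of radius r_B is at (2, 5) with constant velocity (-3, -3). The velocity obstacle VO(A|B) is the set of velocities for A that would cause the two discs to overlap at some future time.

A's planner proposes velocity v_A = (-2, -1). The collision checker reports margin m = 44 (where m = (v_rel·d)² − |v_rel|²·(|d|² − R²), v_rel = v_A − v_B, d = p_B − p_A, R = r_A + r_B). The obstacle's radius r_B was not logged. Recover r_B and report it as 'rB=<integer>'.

m = 44
d = (-2, 5);  v_rel = (1, 2),  |v_rel|² = 5
v_rel×d = (1)·(5) − (2)·(-2) = 9
since m = R²·5 − 9²:  R² = (81 + 44) / 5 = 25
R = √25 = 5  ⇒  r_B = 5 − 1 = 4

rB=4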